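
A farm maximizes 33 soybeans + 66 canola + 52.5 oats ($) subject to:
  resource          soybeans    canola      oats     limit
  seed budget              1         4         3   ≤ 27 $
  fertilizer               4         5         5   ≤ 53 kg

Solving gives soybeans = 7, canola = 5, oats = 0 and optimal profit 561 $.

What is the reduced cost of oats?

Check each constraint at x*: seed budget 27/27 (tight); fertilizer 53/53 (tight).
Dual feasibility on the basic columns requires 1·y_seed budget + 4·y_fertilizer = 33, 4·y_seed budget + 5·y_fertilizer = 66.
This yields shadow prices y_seed budget = 9, y_fertilizer = 6.
Reduced cost of oats: c₃ − yᵀa₃ = 52.5 − (9·3 + 6·5) = 52.5 − 57 = -4.5.

-4.5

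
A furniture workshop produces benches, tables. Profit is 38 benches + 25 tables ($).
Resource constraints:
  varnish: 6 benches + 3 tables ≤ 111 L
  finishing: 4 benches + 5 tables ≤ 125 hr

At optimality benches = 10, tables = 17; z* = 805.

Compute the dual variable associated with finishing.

2

Check each constraint at x*: varnish 111/111 (tight); finishing 125/125 (tight).
Dual feasibility on the basic columns requires 6·y_varnish + 4·y_finishing = 38, 3·y_varnish + 5·y_finishing = 25.
→ y_varnish = 5 and y_finishing = 2.
Shadow price of finishing = 2.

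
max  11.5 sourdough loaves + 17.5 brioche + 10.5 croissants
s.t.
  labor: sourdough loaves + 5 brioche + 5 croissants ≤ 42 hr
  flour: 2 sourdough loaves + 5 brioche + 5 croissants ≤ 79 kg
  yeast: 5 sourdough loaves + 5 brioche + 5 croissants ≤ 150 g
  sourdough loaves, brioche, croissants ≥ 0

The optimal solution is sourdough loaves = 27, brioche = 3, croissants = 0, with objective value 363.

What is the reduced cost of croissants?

Binding: labor and yeast. Non-binding: flour (10 unused).
By complementary slackness, y = 0 for the non-binding constraint.
The binding rows give the dual system: 1·y_labor + 5·y_yeast = 11.5 and 5·y_labor + 5·y_yeast = 17.5.
This yields shadow prices y_labor = 1.5, y_yeast = 2.
Reduced cost of croissants: c₃ − yᵀa₃ = 10.5 − (1.5·5 + 2·5) = 10.5 − 17.5 = -7.

-7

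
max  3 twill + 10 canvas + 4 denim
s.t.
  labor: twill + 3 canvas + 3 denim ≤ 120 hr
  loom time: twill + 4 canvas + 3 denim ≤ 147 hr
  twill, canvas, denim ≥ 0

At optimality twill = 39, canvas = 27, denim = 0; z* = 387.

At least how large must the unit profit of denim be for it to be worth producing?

9

At the optimum: labor uses 120 of 120 (binding); loom time uses 147 of 147 (binding).
From A_Bᵀ y = c: 1·y_labor + 1·y_loom time = 3; 3·y_labor + 4·y_loom time = 10.
Solving: y_labor = 2, y_loom time = 1.
denim enters the basis when its profit ≥ yᵀa₃ = 2·3 + 1·3 = 9.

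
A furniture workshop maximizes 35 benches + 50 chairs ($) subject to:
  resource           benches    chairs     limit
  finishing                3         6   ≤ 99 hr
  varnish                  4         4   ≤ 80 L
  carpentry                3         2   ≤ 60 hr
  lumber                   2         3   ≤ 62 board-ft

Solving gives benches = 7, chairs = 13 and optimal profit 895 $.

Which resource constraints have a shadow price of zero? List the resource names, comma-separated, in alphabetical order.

carpentry, lumber

finishing: 99/99 (binding)
varnish: 80/80 (binding)
carpentry: 47/60 (slack 13)
lumber: 53/62 (slack 9)
By complementary slackness, a constraint with positive slack has shadow price 0 → carpentry, lumber.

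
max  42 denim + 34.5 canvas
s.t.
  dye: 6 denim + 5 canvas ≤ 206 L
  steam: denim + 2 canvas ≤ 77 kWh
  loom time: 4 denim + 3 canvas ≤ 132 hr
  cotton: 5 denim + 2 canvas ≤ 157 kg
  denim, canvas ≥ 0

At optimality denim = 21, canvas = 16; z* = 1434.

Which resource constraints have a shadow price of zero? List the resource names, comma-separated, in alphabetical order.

cotton, steam

dye: 206/206 (binding)
steam: 53/77 (slack 24)
loom time: 132/132 (binding)
cotton: 137/157 (slack 20)
By complementary slackness, a constraint with positive slack has shadow price 0 → cotton, steam.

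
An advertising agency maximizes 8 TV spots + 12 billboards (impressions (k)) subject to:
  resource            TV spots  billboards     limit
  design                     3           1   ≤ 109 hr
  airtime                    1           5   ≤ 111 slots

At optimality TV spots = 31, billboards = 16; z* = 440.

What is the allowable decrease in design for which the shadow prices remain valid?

Binding constraints: design, airtime. The basis is B = [[3,1],[1,5]] with det 14.
Per unit decrease in design, x* moves by d = (-0.3571, 0.0714).
The basis stays optimal until TV spots reaches 0; allowable decrease = 86.8 hr.

86.8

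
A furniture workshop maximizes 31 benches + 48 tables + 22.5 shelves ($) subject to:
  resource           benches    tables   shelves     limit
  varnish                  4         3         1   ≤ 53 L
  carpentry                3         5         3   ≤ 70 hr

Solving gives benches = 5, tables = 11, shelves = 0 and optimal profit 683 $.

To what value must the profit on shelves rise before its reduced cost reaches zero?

28

Check each constraint at x*: varnish 53/53 (tight); carpentry 70/70 (tight).
The binding rows give the dual system: 4·y_varnish + 3·y_carpentry = 31 and 3·y_varnish + 5·y_carpentry = 48.
→ y_varnish = 1 and y_carpentry = 9.
shelves enters the basis when its profit ≥ yᵀa₃ = 1·1 + 9·3 = 28.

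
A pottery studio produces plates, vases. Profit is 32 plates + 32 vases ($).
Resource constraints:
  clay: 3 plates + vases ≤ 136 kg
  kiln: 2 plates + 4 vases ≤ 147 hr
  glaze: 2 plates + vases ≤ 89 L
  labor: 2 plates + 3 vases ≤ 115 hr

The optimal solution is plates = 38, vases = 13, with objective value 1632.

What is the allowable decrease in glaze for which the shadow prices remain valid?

38

Binding constraints: glaze, labor. The basis is B = [[2,1],[2,3]] with det 4.
Per unit decrease in glaze, x* moves by d = (-0.75, 0.5).
The basis stays optimal until kiln becomes binding; allowable decrease = 38 L.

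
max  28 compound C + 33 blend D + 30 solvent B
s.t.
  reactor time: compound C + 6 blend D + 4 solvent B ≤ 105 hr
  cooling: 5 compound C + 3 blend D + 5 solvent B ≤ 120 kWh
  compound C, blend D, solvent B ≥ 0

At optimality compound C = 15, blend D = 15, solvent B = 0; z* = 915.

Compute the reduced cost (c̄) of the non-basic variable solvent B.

-7

Both reactor time and cooling are binding at x*.
From A_Bᵀ y = c: 1·y_reactor time + 5·y_cooling = 28; 6·y_reactor time + 3·y_cooling = 33.
This yields shadow prices y_reactor time = 3, y_cooling = 5.
Reduced cost of solvent B: c₃ − yᵀa₃ = 30 − (3·4 + 5·5) = 30 − 37 = -7.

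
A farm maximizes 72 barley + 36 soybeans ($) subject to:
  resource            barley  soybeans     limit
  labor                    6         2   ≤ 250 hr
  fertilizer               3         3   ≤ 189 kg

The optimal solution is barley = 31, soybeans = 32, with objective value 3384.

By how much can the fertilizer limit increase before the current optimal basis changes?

186

Binding constraints: labor, fertilizer. The basis is B = [[6,2],[3,3]] with det 12.
Per unit increase in fertilizer, x* moves by d = (-0.1667, 0.5).
The basis stays optimal until barley reaches 0; allowable increase = 186 kg.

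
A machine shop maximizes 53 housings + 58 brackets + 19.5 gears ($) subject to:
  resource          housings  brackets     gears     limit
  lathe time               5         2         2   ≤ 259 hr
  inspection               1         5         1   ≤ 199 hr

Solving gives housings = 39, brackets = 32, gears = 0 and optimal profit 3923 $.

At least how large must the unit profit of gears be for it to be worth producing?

Both lathe time and inspection are binding at x*.
From A_Bᵀ y = c: 5·y_lathe time + 1·y_inspection = 53; 2·y_lathe time + 5·y_inspection = 58.
This yields shadow prices y_lathe time = 9, y_inspection = 8.
gears enters the basis when its profit ≥ yᵀa₃ = 9·2 + 8·1 = 26.

26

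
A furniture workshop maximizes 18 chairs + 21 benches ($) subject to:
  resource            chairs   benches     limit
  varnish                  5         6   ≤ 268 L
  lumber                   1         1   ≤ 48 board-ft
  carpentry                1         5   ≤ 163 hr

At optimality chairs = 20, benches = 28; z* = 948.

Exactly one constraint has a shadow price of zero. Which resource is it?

varnish: 268/268 (binding)
lumber: 48/48 (binding)
carpentry: 160/163 (slack 3)
By complementary slackness, a constraint with positive slack has shadow price 0 → carpentry.

carpentry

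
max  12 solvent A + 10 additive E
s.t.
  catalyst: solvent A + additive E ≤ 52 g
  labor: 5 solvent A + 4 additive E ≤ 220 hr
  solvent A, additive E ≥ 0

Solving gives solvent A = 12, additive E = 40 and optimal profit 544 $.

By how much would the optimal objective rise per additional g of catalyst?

At the optimum: catalyst uses 52 of 52 (binding); labor uses 220 of 220 (binding).
The binding rows give the dual system: 1·y_catalyst + 5·y_labor = 12 and 1·y_catalyst + 4·y_labor = 10.
Solving: y_catalyst = 2, y_labor = 2.
Shadow price of catalyst = 2.

2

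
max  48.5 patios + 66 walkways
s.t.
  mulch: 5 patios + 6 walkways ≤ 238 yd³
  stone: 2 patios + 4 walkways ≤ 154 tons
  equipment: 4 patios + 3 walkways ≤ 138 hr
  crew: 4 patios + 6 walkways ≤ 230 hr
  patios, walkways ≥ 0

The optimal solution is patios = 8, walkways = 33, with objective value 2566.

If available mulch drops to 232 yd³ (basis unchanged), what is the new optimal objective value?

2539

Check each constraint at x*: mulch 238/238 (tight); stone 148/154 (slack 6); equipment 131/138 (slack 7); crew 230/230 (tight).
By complementary slackness, y = 0 for the non-binding constraints.
Dual feasibility on the basic columns requires 5·y_mulch + 4·y_crew = 48.5, 6·y_mulch + 6·y_crew = 66.
→ y_mulch = 4.5 and y_crew = 6.5.
Δz = y_mulch·Δb = 4.5 × (-6) = -27, so new z* = 2566 − 27 = 2539.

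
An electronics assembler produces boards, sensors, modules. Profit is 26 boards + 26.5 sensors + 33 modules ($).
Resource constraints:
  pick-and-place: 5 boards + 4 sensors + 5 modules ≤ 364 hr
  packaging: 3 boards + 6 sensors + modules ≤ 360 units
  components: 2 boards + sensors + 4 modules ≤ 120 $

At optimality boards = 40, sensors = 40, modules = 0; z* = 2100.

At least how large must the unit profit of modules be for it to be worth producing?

Check each constraint at x*: pick-and-place 360/364 (slack 4); packaging 360/360 (tight); components 120/120 (tight).
Slack constraints have shadow price 0 (complementary slackness).
The binding rows give the dual system: 3·y_packaging + 2·y_components = 26 and 6·y_packaging + 1·y_components = 26.5.
This yields shadow prices y_packaging = 3, y_components = 8.5.
modules enters the basis when its profit ≥ yᵀa₃ = 3·1 + 8.5·4 = 37.

37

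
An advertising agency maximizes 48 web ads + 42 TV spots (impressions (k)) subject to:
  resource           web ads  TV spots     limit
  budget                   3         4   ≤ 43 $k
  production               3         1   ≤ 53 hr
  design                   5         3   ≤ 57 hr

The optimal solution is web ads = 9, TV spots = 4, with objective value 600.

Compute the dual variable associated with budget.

Check each constraint at x*: budget 43/43 (tight); production 31/53 (slack 22); design 57/57 (tight).
Slack constraints have shadow price 0 (complementary slackness).
From A_Bᵀ y = c: 3·y_budget + 5·y_design = 48; 4·y_budget + 3·y_design = 42.
This yields shadow prices y_budget = 6, y_design = 6.
Shadow price of budget = 6.

6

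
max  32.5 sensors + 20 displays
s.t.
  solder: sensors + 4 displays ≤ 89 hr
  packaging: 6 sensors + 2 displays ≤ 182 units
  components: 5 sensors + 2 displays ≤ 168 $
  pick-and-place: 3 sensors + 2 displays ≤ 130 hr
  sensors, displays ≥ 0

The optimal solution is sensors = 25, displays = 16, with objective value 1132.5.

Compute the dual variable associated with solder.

Check each constraint at x*: solder 89/89 (tight); packaging 182/182 (tight); components 157/168 (slack 11); pick-and-place 107/130 (slack 23).
Since components, pick-and-place are not tight, their duals are 0.
Dual feasibility on the basic columns requires 1·y_solder + 6·y_packaging = 32.5, 4·y_solder + 2·y_packaging = 20.
→ y_solder = 2.5 and y_packaging = 5.
Shadow price of solder = 2.5.

2.5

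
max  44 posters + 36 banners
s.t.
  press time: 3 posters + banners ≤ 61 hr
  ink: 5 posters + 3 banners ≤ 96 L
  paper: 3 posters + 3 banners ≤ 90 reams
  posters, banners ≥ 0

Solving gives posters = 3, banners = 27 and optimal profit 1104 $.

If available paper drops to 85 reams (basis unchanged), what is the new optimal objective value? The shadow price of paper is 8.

Δb = -5, so new z* = 1104 + (8)·(-5) = 1104 − 40 = 1064.

1064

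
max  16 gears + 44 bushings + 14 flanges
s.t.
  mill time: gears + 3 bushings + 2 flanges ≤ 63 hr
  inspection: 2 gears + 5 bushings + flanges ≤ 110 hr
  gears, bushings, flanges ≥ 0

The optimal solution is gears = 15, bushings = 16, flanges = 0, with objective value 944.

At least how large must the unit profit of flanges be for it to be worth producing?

Both mill time and inspection are binding at x*.
Dual feasibility on the basic columns requires 1·y_mill time + 2·y_inspection = 16, 3·y_mill time + 5·y_inspection = 44.
This yields shadow prices y_mill time = 8, y_inspection = 4.
flanges enters the basis when its profit ≥ yᵀa₃ = 8·2 + 4·1 = 20.

20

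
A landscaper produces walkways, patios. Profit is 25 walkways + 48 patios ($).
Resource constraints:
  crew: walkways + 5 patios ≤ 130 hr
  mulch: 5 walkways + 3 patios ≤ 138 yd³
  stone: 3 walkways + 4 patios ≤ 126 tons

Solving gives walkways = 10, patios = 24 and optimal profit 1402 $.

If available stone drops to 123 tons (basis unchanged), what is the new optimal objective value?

At the optimum: crew uses 130 of 130 (binding); mulch uses 122 of 138 (slack = 16); stone uses 126 of 126 (binding).
Since mulch is not tight, its dual is 0.
The binding rows give the dual system: 1·y_crew + 3·y_stone = 25 and 5·y_crew + 4·y_stone = 48.
Solving: y_crew = 4, y_stone = 7.
Δz = y_stone·Δb = 7 × (-3) = -21, so new z* = 1402 − 21 = 1381.

1381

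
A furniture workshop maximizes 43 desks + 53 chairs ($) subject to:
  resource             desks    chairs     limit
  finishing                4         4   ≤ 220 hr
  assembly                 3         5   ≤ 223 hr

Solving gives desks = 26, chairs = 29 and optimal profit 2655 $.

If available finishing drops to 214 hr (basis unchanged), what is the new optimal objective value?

Check each constraint at x*: finishing 220/220 (tight); assembly 223/223 (tight).
The binding rows give the dual system: 4·y_finishing + 3·y_assembly = 43 and 4·y_finishing + 5·y_assembly = 53.
This yields shadow prices y_finishing = 7, y_assembly = 5.
Δz = y_finishing·Δb = 7 × (-6) = -42, so new z* = 2655 − 42 = 2613.

2613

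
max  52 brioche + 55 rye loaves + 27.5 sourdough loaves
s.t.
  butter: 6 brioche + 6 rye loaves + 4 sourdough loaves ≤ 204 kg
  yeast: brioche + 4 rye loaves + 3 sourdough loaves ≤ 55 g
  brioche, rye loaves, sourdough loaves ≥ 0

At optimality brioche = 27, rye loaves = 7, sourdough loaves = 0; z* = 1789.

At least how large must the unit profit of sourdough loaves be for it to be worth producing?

Check each constraint at x*: butter 204/204 (tight); yeast 55/55 (tight).
From A_Bᵀ y = c: 6·y_butter + 1·y_yeast = 52; 6·y_butter + 4·y_yeast = 55.
→ y_butter = 8.5 and y_yeast = 1.
sourdough loaves enters the basis when its profit ≥ yᵀa₃ = 8.5·4 + 1·3 = 37.

37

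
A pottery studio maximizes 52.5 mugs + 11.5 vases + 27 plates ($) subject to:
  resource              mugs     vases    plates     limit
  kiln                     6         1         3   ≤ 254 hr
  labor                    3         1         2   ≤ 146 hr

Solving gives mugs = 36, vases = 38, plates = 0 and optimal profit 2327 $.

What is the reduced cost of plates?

-2

Check each constraint at x*: kiln 254/254 (tight); labor 146/146 (tight).
From A_Bᵀ y = c: 6·y_kiln + 3·y_labor = 52.5; 1·y_kiln + 1·y_labor = 11.5.
→ y_kiln = 6 and y_labor = 5.5.
Reduced cost of plates: c₃ − yᵀa₃ = 27 − (6·3 + 5.5·2) = 27 − 29 = -2.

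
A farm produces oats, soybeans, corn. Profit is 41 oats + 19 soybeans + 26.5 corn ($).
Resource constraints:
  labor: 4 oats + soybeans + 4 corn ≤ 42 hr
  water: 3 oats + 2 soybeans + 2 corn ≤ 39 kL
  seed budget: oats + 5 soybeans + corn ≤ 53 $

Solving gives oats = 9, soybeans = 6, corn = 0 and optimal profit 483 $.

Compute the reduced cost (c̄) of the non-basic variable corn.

-7.5

Binding: labor and water. Non-binding: seed budget (14 unused).
By complementary slackness, y = 0 for the non-binding constraint.
Dual feasibility on the basic columns requires 4·y_labor + 3·y_water = 41, 1·y_labor + 2·y_water = 19.
This yields shadow prices y_labor = 5, y_water = 7.
Reduced cost of corn: c₃ − yᵀa₃ = 26.5 − (5·4 + 7·2) = 26.5 − 34 = -7.5.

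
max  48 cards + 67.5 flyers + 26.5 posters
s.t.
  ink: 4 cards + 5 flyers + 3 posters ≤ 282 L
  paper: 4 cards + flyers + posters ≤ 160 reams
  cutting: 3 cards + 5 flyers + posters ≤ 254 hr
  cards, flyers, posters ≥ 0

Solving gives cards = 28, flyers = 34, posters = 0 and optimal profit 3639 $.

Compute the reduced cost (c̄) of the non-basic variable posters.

Check each constraint at x*: ink 282/282 (tight); paper 146/160 (slack 14); cutting 254/254 (tight).
Slack constraints have shadow price 0 (complementary slackness).
The binding rows give the dual system: 4·y_ink + 3·y_cutting = 48 and 5·y_ink + 5·y_cutting = 67.5.
This yields shadow prices y_ink = 7.5, y_cutting = 6.
Reduced cost of posters: c₃ − yᵀa₃ = 26.5 − (7.5·3 + 6·1) = 26.5 − 28.5 = -2.

-2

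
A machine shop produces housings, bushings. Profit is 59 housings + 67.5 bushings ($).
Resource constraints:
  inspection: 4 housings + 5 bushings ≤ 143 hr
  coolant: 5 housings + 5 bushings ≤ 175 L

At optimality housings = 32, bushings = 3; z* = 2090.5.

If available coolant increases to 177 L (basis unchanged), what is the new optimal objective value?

Check each constraint at x*: inspection 143/143 (tight); coolant 175/175 (tight).
From A_Bᵀ y = c: 4·y_inspection + 5·y_coolant = 59; 5·y_inspection + 5·y_coolant = 67.5.
This yields shadow prices y_inspection = 8.5, y_coolant = 5.
Δz = y_coolant·Δb = 5 × (2) = 10, so new z* = 2090.5 + 10 = 2100.5.

2100.5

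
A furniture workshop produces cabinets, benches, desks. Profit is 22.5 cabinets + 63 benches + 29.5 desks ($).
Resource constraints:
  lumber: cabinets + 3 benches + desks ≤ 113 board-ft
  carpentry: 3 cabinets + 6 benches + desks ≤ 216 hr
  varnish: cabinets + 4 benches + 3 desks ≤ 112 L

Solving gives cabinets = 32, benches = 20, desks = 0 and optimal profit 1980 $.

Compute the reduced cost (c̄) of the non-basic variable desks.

Check each constraint at x*: lumber 92/113 (slack 21); carpentry 216/216 (tight); varnish 112/112 (tight).
Since lumber is not tight, its dual is 0.
The binding rows give the dual system: 3·y_carpentry + 1·y_varnish = 22.5 and 6·y_carpentry + 4·y_varnish = 63.
→ y_carpentry = 4.5 and y_varnish = 9.
Reduced cost of desks: c₃ − yᵀa₃ = 29.5 − (4.5·1 + 9·3) = 29.5 − 31.5 = -2.

-2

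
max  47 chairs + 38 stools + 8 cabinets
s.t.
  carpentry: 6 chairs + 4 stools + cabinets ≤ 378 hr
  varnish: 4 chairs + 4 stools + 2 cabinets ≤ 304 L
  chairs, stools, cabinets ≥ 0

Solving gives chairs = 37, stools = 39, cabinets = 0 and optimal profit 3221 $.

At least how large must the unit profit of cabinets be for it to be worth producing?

Both carpentry and varnish are binding at x*.
The binding rows give the dual system: 6·y_carpentry + 4·y_varnish = 47 and 4·y_carpentry + 4·y_varnish = 38.
Solving: y_carpentry = 4.5, y_varnish = 5.
cabinets enters the basis when its profit ≥ yᵀa₃ = 4.5·1 + 5·2 = 14.5.

14.5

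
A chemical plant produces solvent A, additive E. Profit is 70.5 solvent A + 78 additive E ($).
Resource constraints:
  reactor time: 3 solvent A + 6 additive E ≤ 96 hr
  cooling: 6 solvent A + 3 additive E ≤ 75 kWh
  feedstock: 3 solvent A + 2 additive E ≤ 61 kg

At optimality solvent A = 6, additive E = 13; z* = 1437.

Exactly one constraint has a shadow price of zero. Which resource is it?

feedstock

reactor time: 96/96 (binding)
cooling: 75/75 (binding)
feedstock: 44/61 (slack 17)
By complementary slackness, a constraint with positive slack has shadow price 0 → feedstock.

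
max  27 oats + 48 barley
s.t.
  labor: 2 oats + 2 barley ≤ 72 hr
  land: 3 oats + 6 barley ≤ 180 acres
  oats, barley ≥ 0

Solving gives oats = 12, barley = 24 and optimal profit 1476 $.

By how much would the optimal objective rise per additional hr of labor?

3

At the optimum: labor uses 72 of 72 (binding); land uses 180 of 180 (binding).
From A_Bᵀ y = c: 2·y_labor + 3·y_land = 27; 2·y_labor + 6·y_land = 48.
Solving: y_labor = 3, y_land = 7.
Shadow price of labor = 3.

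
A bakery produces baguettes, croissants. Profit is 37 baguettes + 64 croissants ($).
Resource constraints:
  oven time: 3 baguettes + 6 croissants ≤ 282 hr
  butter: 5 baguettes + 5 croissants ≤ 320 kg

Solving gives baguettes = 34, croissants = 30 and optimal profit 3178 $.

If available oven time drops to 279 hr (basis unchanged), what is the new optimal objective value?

Check each constraint at x*: oven time 282/282 (tight); butter 320/320 (tight).
Dual feasibility on the basic columns requires 3·y_oven time + 5·y_butter = 37, 6·y_oven time + 5·y_butter = 64.
This yields shadow prices y_oven time = 9, y_butter = 2.
Δz = y_oven time·Δb = 9 × (-3) = -27, so new z* = 3178 − 27 = 3151.

3151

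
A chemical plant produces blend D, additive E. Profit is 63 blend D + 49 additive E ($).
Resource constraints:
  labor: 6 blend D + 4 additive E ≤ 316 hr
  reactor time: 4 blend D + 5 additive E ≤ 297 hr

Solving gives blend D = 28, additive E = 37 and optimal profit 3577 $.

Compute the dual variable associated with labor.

8.5

Check each constraint at x*: labor 316/316 (tight); reactor time 297/297 (tight).
Dual feasibility on the basic columns requires 6·y_labor + 4·y_reactor time = 63, 4·y_labor + 5·y_reactor time = 49.
Solving: y_labor = 8.5, y_reactor time = 3.
Shadow price of labor = 8.5.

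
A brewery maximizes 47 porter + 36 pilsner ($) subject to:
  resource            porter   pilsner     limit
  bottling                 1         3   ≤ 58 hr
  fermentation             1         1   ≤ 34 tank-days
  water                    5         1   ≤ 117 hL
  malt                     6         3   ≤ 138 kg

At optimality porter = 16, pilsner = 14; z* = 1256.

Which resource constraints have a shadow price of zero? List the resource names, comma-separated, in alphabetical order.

fermentation, water

bottling: 58/58 (binding)
fermentation: 30/34 (slack 4)
water: 94/117 (slack 23)
malt: 138/138 (binding)
By complementary slackness, a constraint with positive slack has shadow price 0 → fermentation, water.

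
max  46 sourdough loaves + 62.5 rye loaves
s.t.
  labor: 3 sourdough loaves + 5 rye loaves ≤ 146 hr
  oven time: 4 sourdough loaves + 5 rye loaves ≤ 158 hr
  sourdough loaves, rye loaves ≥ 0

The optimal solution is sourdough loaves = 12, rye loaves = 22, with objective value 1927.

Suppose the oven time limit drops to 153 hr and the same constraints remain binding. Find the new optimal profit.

1884.5

Check each constraint at x*: labor 146/146 (tight); oven time 158/158 (tight).
Dual feasibility on the basic columns requires 3·y_labor + 4·y_oven time = 46, 5·y_labor + 5·y_oven time = 62.5.
This yields shadow prices y_labor = 4, y_oven time = 8.5.
Δz = y_oven time·Δb = 8.5 × (-5) = -42.5, so new z* = 1927 − 42.5 = 1884.5.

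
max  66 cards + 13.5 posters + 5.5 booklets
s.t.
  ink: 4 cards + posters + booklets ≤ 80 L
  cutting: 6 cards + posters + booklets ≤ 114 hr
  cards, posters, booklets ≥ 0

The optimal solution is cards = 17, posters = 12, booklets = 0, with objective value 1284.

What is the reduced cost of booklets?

Check each constraint at x*: ink 80/80 (tight); cutting 114/114 (tight).
The binding rows give the dual system: 4·y_ink + 6·y_cutting = 66 and 1·y_ink + 1·y_cutting = 13.5.
→ y_ink = 7.5 and y_cutting = 6.
Reduced cost of booklets: c₃ − yᵀa₃ = 5.5 − (7.5·1 + 6·1) = 5.5 − 13.5 = -8.

-8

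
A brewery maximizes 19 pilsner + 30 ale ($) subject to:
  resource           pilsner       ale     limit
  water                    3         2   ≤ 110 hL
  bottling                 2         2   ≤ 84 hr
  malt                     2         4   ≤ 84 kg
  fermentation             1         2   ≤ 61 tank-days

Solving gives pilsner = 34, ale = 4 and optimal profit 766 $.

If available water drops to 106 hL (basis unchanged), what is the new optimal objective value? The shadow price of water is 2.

Δb = -4, so new z* = 766 + (2)·(-4) = 766 − 8 = 758.

758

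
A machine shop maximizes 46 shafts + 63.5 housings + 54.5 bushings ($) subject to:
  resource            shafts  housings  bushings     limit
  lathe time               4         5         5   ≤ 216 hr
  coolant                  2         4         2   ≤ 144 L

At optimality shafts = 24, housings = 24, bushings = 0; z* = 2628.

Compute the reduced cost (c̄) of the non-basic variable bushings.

-1

At the optimum: lathe time uses 216 of 216 (binding); coolant uses 144 of 144 (binding).
The binding rows give the dual system: 4·y_lathe time + 2·y_coolant = 46 and 5·y_lathe time + 4·y_coolant = 63.5.
→ y_lathe time = 9.5 and y_coolant = 4.
Reduced cost of bushings: c₃ − yᵀa₃ = 54.5 − (9.5·5 + 4·2) = 54.5 − 55.5 = -1.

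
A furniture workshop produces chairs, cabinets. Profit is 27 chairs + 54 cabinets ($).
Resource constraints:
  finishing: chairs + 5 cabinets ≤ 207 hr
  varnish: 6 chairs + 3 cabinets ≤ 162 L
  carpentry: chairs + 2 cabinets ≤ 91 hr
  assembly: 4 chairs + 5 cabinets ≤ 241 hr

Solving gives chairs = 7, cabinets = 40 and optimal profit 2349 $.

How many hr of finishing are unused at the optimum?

finishing used = 1·7 + 5·40 = 207; slack = 207 − 207 = 0.

0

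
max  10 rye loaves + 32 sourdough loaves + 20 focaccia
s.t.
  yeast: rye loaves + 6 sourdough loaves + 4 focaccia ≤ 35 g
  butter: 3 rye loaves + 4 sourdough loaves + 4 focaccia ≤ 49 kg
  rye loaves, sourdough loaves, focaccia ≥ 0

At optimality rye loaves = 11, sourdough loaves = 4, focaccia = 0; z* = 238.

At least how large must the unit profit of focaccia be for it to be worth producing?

Both yeast and butter are binding at x*.
The binding rows give the dual system: 1·y_yeast + 3·y_butter = 10 and 6·y_yeast + 4·y_butter = 32.
This yields shadow prices y_yeast = 4, y_butter = 2.
focaccia enters the basis when its profit ≥ yᵀa₃ = 4·4 + 2·4 = 24.

24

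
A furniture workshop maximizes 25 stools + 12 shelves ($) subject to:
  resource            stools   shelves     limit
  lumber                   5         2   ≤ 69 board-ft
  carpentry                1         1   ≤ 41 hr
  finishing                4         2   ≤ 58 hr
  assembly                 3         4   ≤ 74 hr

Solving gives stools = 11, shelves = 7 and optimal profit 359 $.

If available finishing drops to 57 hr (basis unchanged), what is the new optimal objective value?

At the optimum: lumber uses 69 of 69 (binding); carpentry uses 18 of 41 (slack = 23); finishing uses 58 of 58 (binding); assembly uses 61 of 74 (slack = 13).
By complementary slackness, y = 0 for the non-binding constraints.
From A_Bᵀ y = c: 5·y_lumber + 4·y_finishing = 25; 2·y_lumber + 2·y_finishing = 12.
Solving: y_lumber = 1, y_finishing = 5.
Δz = y_finishing·Δb = 5 × (-1) = -5, so new z* = 359 − 5 = 354.

354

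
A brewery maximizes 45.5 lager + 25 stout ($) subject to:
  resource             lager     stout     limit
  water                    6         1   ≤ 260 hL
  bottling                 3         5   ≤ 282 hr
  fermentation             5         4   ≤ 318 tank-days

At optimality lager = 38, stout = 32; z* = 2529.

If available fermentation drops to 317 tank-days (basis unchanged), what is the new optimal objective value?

2523.5

Check each constraint at x*: water 260/260 (tight); bottling 274/282 (slack 8); fermentation 318/318 (tight).
Slack constraints have shadow price 0 (complementary slackness).
The binding rows give the dual system: 6·y_water + 5·y_fermentation = 45.5 and 1·y_water + 4·y_fermentation = 25.
→ y_water = 3 and y_fermentation = 5.5.
Δz = y_fermentation·Δb = 5.5 × (-1) = -5.5, so new z* = 2529 − 5.5 = 2523.5.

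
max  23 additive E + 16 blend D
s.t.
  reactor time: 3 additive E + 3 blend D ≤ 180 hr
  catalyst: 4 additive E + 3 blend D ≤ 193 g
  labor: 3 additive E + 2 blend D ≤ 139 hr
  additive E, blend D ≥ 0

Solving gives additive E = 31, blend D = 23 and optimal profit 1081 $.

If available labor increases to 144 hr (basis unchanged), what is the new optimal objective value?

1106

At the optimum: reactor time uses 162 of 180 (slack = 18); catalyst uses 193 of 193 (binding); labor uses 139 of 139 (binding).
Slack constraints have shadow price 0 (complementary slackness).
Dual feasibility on the basic columns requires 4·y_catalyst + 3·y_labor = 23, 3·y_catalyst + 2·y_labor = 16.
Solving: y_catalyst = 2, y_labor = 5.
Δz = y_labor·Δb = 5 × (5) = 25, so new z* = 1081 + 25 = 1106.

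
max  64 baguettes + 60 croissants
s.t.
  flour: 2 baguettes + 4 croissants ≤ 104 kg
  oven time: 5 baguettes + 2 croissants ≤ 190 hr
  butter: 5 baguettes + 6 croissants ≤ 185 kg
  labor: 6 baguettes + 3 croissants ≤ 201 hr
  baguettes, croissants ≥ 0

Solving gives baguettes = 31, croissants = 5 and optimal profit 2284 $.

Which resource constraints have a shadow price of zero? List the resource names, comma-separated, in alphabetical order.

flour, oven time

flour: 82/104 (slack 22)
oven time: 165/190 (slack 25)
butter: 185/185 (binding)
labor: 201/201 (binding)
By complementary slackness, a constraint with positive slack has shadow price 0 → flour, oven time.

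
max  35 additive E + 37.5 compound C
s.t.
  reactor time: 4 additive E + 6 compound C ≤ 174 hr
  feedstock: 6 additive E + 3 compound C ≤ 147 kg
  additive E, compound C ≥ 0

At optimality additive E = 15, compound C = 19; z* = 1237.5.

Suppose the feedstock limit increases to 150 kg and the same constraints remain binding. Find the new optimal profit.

1245

Both reactor time and feedstock are binding at x*.
The binding rows give the dual system: 4·y_reactor time + 6·y_feedstock = 35 and 6·y_reactor time + 3·y_feedstock = 37.5.
This yields shadow prices y_reactor time = 5, y_feedstock = 2.5.
Δz = y_feedstock·Δb = 2.5 × (3) = 7.5, so new z* = 1237.5 + 7.5 = 1245.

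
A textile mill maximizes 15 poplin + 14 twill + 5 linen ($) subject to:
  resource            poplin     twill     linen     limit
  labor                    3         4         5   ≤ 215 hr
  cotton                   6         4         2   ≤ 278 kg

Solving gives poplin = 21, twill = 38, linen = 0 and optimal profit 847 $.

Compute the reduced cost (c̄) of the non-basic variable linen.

-8

Check each constraint at x*: labor 215/215 (tight); cotton 278/278 (tight).
Dual feasibility on the basic columns requires 3·y_labor + 6·y_cotton = 15, 4·y_labor + 4·y_cotton = 14.
This yields shadow prices y_labor = 2, y_cotton = 1.5.
Reduced cost of linen: c₃ − yᵀa₃ = 5 − (2·5 + 1.5·2) = 5 − 13 = -8.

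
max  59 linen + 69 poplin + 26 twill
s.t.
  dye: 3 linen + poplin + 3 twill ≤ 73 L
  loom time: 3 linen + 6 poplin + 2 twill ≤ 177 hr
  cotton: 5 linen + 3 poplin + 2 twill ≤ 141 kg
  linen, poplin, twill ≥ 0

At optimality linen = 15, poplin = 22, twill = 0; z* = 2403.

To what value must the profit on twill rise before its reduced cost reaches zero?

30

At the optimum: dye uses 67 of 73 (slack = 6); loom time uses 177 of 177 (binding); cotton uses 141 of 141 (binding).
Since dye is not tight, its dual is 0.
Dual feasibility on the basic columns requires 3·y_loom time + 5·y_cotton = 59, 6·y_loom time + 3·y_cotton = 69.
→ y_loom time = 8 and y_cotton = 7.
twill enters the basis when its profit ≥ yᵀa₃ = 8·2 + 7·2 = 30.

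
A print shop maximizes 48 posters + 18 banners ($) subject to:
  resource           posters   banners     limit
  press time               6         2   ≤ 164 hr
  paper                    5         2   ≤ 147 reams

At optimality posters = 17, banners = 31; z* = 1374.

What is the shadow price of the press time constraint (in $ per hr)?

Both press time and paper are binding at x*.
Dual feasibility on the basic columns requires 6·y_press time + 5·y_paper = 48, 2·y_press time + 2·y_paper = 18.
→ y_press time = 3 and y_paper = 6.
Shadow price of press time = 3.

3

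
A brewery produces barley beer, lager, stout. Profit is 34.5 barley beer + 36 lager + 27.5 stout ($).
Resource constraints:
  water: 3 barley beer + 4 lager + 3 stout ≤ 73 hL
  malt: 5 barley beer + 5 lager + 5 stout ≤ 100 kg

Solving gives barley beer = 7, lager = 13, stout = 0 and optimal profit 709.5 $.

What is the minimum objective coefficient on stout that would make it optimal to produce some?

Check each constraint at x*: water 73/73 (tight); malt 100/100 (tight).
From A_Bᵀ y = c: 3·y_water + 5·y_malt = 34.5; 4·y_water + 5·y_malt = 36.
Solving: y_water = 1.5, y_malt = 6.
stout enters the basis when its profit ≥ yᵀa₃ = 1.5·3 + 6·5 = 34.5.

34.5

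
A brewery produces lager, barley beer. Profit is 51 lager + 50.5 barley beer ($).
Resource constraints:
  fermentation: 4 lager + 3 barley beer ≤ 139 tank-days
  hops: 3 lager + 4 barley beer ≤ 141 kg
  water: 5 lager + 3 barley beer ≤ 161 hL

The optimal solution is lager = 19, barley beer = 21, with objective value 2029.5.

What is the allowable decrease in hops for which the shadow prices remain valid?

7

Binding constraints: fermentation, hops. The basis is B = [[4,3],[3,4]] with det 7.
Per unit decrease in hops, x* moves by d = (0.4286, -0.5714).
The basis stays optimal until water becomes binding; allowable decrease = 7 kg.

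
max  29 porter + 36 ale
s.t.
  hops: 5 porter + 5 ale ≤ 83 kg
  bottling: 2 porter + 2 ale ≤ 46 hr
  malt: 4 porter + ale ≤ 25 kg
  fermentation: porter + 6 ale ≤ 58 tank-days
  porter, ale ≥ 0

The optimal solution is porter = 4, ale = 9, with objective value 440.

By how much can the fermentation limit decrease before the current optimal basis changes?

51.75

Binding constraints: malt, fermentation. The basis is B = [[4,1],[1,6]] with det 23.
Per unit decrease in fermentation, x* moves by d = (0.0435, -0.1739).
The basis stays optimal until ale reaches 0; allowable decrease = 51.75 tank-days.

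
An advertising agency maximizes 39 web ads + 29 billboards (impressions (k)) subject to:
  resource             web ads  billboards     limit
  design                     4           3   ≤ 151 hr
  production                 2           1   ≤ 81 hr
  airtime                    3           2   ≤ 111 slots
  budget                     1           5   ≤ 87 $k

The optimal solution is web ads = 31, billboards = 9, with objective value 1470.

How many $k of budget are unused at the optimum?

budget used = 1·31 + 5·9 = 76; slack = 87 − 76 = 11.

11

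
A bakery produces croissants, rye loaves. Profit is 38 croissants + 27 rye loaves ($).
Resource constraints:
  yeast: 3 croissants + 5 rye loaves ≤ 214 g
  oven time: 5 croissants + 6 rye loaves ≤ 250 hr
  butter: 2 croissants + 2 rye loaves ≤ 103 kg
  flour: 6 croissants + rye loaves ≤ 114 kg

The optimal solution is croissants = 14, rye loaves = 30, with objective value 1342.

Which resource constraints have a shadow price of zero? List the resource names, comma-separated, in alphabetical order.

butter, yeast

yeast: 192/214 (slack 22)
oven time: 250/250 (binding)
butter: 88/103 (slack 15)
flour: 114/114 (binding)
By complementary slackness, a constraint with positive slack has shadow price 0 → butter, yeast.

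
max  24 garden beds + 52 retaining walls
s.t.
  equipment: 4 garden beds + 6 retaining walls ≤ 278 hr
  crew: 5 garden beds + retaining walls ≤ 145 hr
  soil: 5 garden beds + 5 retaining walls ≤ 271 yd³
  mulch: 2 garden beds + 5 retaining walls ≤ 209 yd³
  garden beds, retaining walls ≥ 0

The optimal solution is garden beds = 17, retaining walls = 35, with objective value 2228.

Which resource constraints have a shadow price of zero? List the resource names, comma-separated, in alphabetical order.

equipment: 278/278 (binding)
crew: 120/145 (slack 25)
soil: 260/271 (slack 11)
mulch: 209/209 (binding)
By complementary slackness, a constraint with positive slack has shadow price 0 → crew, soil.

crew, soil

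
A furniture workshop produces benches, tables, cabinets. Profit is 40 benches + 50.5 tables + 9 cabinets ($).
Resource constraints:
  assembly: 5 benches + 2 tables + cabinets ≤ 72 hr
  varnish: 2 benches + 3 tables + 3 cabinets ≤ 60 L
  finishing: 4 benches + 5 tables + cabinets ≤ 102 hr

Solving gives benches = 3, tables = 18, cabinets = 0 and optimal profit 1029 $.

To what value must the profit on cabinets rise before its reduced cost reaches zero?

Check each constraint at x*: assembly 51/72 (slack 21); varnish 60/60 (tight); finishing 102/102 (tight).
Since assembly is not tight, its dual is 0.
Dual feasibility on the basic columns requires 2·y_varnish + 4·y_finishing = 40, 3·y_varnish + 5·y_finishing = 50.5.
→ y_varnish = 1 and y_finishing = 9.5.
cabinets enters the basis when its profit ≥ yᵀa₃ = 1·3 + 9.5·1 = 12.5.

12.5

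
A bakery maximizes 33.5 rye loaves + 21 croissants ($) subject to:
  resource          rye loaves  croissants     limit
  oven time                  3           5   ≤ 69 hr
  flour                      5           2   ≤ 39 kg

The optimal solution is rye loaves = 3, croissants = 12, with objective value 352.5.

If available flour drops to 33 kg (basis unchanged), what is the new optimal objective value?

319.5

Both oven time and flour are binding at x*.
From A_Bᵀ y = c: 3·y_oven time + 5·y_flour = 33.5; 5·y_oven time + 2·y_flour = 21.
Solving: y_oven time = 2, y_flour = 5.5.
Δz = y_flour·Δb = 5.5 × (-6) = -33, so new z* = 352.5 − 33 = 319.5.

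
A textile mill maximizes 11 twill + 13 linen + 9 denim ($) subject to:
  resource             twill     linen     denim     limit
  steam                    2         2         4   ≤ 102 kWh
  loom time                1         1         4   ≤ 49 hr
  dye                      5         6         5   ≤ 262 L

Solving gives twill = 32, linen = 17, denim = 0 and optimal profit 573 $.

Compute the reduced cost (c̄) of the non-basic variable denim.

-5

At the optimum: steam uses 98 of 102 (slack = 4); loom time uses 49 of 49 (binding); dye uses 262 of 262 (binding).
Slack constraints have shadow price 0 (complementary slackness).
From A_Bᵀ y = c: 1·y_loom time + 5·y_dye = 11; 1·y_loom time + 6·y_dye = 13.
This yields shadow prices y_loom time = 1, y_dye = 2.
Reduced cost of denim: c₃ − yᵀa₃ = 9 − (1·4 + 2·5) = 9 − 14 = -5.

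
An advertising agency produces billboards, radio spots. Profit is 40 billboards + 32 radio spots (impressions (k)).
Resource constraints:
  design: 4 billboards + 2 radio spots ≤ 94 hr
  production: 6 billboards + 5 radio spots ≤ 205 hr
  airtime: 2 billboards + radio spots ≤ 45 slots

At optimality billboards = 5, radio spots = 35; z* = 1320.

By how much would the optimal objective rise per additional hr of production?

Check each constraint at x*: design 90/94 (slack 4); production 205/205 (tight); airtime 45/45 (tight).
Since design is not tight, its dual is 0.
Dual feasibility on the basic columns requires 6·y_production + 2·y_airtime = 40, 5·y_production + 1·y_airtime = 32.
This yields shadow prices y_production = 6, y_airtime = 2.
Shadow price of production = 6.

6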